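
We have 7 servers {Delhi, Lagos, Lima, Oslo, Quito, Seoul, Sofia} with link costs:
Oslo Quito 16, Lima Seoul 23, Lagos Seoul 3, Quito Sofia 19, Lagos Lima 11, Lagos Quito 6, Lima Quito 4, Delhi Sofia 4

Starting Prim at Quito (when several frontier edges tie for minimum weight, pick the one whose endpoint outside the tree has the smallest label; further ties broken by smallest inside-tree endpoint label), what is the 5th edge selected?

Grow the tree from Quito using Prim:
Step 1: cheapest edge leaving the tree is Lima Quito (4); add Lima.
Step 2: cheapest edge leaving the tree is Lagos Quito (6); add Lagos.
Step 3: cheapest edge leaving the tree is Lagos Seoul (3); add Seoul.
Step 4: cheapest edge leaving the tree is Oslo Quito (16); add Oslo.
Step 5: cheapest edge leaving the tree is Quito Sofia (19); add Sofia.
Step 6: cheapest edge leaving the tree is Delhi Sofia (4); add Delhi.
The 5th edge added is Quito Sofia.

Quito-Sofia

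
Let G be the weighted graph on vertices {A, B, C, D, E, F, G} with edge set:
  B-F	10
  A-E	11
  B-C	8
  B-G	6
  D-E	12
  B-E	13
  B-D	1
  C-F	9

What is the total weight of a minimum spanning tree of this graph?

47

Sort edges by weight, then run Kruskal:
B-D (1): add. Components now {A} {B,D} {C} {E} {F} {G}
B-G (6): add. Components now {A} {B,D,G} {C} {E} {F}
B-C (8): add. Components now {A} {B,C,D,G} {E} {F}
C-F (9): add. Components now {A} {B,C,D,F,G} {E}
B-F (10): skip — B and F already connected.
A-E (11): add. Components now {A,E} {B,C,D,F,G}
D-E (12): add. Components now {A,B,C,D,E,F,G}
MST edges: B-D, B-G, B-C, C-F, A-E, D-E; total weight 1+6+8+9+11+12 = 47.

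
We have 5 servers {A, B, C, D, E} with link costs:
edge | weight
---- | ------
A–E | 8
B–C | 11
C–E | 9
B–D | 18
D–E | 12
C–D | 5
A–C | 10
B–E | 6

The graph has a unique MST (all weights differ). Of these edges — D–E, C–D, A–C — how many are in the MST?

1

Kruskal: consider edges lightest-first.
C–D (5): add — endpoints in different components.
B–E (6): add — endpoints in different components.
A–E (8): add — endpoints in different components.
C–E (9): add — endpoints in different components.
MST edge set: {C–D, B–E, A–E, C–E}.
Of the listed edges, {C–D} are in the MST → 1.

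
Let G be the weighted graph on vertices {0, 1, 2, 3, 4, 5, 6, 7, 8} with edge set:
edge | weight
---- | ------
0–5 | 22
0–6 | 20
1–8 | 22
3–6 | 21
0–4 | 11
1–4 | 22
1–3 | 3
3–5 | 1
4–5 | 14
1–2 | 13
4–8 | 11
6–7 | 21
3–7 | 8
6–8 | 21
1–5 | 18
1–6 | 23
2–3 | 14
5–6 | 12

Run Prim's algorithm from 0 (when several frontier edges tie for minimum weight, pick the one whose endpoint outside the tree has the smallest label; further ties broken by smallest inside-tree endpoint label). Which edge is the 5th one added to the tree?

1-3

Prim, starting at 0.
Step 1: cheapest edge leaving the tree is 0–4 (11); add 4.
Step 2: cheapest edge leaving the tree is 4–8 (11); add 8.
Step 3: cheapest edge leaving the tree is 4–5 (14); add 5.
Step 4: cheapest edge leaving the tree is 3–5 (1); add 3.
Step 5: cheapest edge leaving the tree is 1–3 (3); add 1.
Step 6: cheapest edge leaving the tree is 3–7 (8); add 7.
Step 7: cheapest edge leaving the tree is 5–6 (12); add 6.
Step 8: cheapest edge leaving the tree is 1–2 (13); add 2.
The 5th edge added is 1–3.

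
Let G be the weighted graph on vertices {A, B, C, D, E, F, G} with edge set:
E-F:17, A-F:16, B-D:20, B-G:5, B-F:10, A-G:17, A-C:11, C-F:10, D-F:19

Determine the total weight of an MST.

72

Prim's algorithm from E:
Step 1: cheapest edge leaving the tree is E-F (17); add F.
Step 2: cheapest edge leaving the tree is B-F (10); add B.
Step 3: cheapest edge leaving the tree is B-G (5); add G.
Step 4: cheapest edge leaving the tree is C-F (10); add C.
Step 5: cheapest edge leaving the tree is A-C (11); add A.
Step 6: cheapest edge leaving the tree is D-F (19); add D.
MST edges: E-F, B-F, B-G, C-F, A-C, D-F; total weight 17+10+5+10+11+19 = 72.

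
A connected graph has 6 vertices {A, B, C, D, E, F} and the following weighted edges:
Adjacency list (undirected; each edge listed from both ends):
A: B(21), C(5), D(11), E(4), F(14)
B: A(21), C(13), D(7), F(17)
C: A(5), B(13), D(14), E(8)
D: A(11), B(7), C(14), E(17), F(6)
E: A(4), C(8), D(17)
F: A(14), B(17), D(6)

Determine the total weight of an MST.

Sort edges by weight, then run Kruskal:
A-E (4): add. Components now {A,E} {B} {C} {D} {F}
A-C (5): add. Components now {A,C,E} {B} {D} {F}
D-F (6): add. Components now {A,C,E} {B} {D,F}
B-D (7): add. Components now {A,C,E} {B,D,F}
C-E (8): skip — C and E already connected.
A-D (11): add. Components now {A,B,C,D,E,F}
MST edges: A-E, A-C, D-F, B-D, A-D; total weight 4+5+6+7+11 = 33.

33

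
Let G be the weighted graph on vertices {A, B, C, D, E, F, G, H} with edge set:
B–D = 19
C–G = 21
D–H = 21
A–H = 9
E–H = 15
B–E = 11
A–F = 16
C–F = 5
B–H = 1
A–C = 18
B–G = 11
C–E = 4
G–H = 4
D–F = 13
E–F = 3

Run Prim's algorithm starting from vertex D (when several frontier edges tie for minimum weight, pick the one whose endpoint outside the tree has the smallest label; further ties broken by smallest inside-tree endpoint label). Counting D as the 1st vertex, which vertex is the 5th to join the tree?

Prim, starting at D.
Step 1: cheapest edge leaving the tree is D–F (13); add F.
Step 2: cheapest edge leaving the tree is E–F (3); add E.
Step 3: cheapest edge leaving the tree is C–E (4); add C.
Step 4: cheapest edge leaving the tree is B–E (11); add B.
Step 5: cheapest edge leaving the tree is B–H (1); add H.
Step 6: cheapest edge leaving the tree is G–H (4); add G.
Step 7: cheapest edge leaving the tree is A–H (9); add A.
Vertex order: D, F, E, C, B, H, G, A. The 5th vertex is B.

B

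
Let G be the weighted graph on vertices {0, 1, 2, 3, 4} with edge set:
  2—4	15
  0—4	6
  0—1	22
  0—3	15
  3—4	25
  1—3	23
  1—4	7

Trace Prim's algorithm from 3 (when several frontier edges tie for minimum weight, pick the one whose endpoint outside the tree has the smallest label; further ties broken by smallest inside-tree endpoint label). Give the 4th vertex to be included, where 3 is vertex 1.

Prim's algorithm from 3:
Step 1: cheapest edge leaving the tree is 0—3 (15); add 0.
Step 2: cheapest edge leaving the tree is 0—4 (6); add 4.
Step 3: cheapest edge leaving the tree is 1—4 (7); add 1.
Step 4: cheapest edge leaving the tree is 2—4 (15); add 2.
Vertex order: 3, 0, 4, 1, 2. The 4th vertex is 1.

1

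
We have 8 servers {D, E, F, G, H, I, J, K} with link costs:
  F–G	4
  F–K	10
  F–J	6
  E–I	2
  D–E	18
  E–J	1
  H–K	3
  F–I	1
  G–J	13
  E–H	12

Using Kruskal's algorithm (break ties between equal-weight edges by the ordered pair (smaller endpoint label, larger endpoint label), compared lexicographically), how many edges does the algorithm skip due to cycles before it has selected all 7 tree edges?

3

Sort edges by weight, then run Kruskal:
E–J (1): add — endpoints in different components.
F–I (1): add — endpoints in different components.
E–I (2): add — endpoints in different components.
H–K (3): add — endpoints in different components.
F–G (4): add — endpoints in different components.
F–J (6): skip — F and J already connected.
F–K (10): add — endpoints in different components.
E–H (12): skip — E and H already connected.
G–J (13): skip — G and J already connected.
D–E (18): add — endpoints in different components.
Edges rejected before the tree was complete: 3.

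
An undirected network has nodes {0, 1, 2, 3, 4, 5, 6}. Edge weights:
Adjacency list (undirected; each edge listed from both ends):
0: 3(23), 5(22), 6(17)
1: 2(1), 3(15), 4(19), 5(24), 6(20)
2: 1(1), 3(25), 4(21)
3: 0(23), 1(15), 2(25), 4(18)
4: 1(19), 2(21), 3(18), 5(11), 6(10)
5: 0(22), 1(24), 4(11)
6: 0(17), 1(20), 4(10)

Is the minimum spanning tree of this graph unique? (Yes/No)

Sort edges by weight, then run Kruskal:
1 2 (1): add. Components now {0} {1,2} {3} {4} {5} {6}
4 6 (10): add. Components now {0} {1,2} {3} {4,6} {5}
4 5 (11): add. Components now {0} {1,2} {3} {4,5,6}
1 3 (15): add. Components now {0} {1,2,3} {4,5,6}
0 6 (17): add. Components now {0,4,5,6} {1,2,3}
3 4 (18): add. Components now {0,1,2,3,4,5,6}
Every non-tree edge has weight strictly greater than the heaviest edge on the tree path between its endpoints, so the MST is unique.

Yes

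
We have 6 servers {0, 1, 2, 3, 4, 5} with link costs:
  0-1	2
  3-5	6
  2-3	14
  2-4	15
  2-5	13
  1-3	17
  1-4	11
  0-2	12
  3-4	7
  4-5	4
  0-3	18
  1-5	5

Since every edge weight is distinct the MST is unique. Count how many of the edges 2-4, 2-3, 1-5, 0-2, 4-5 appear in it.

Sort edges by weight, then run Kruskal:
0-1 (2): add. Components now {0,1} {2} {3} {4} {5}
4-5 (4): add. Components now {0,1} {2} {3} {4,5}
1-5 (5): add. Components now {0,1,4,5} {2} {3}
3-5 (6): add. Components now {0,1,3,4,5} {2}
3-4 (7): skip — 3 and 4 already connected.
1-4 (11): skip — 1 and 4 already connected.
0-2 (12): add. Components now {0,1,2,3,4,5}
MST edge set: {0-1, 4-5, 1-5, 3-5, 0-2}.
Of the listed edges, {1-5, 0-2, 4-5} are in the MST → 3.

3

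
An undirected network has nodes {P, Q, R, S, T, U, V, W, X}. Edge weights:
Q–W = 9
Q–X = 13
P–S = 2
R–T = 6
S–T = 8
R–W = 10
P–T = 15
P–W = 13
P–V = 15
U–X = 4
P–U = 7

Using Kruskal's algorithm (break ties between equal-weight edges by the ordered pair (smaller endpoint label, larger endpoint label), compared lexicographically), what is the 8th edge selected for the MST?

Sort edges by weight, then run Kruskal:
P–S (2): add — endpoints in different components.
U–X (4): add — endpoints in different components.
R–T (6): add — endpoints in different components.
P–U (7): add — endpoints in different components.
S–T (8): add — endpoints in different components.
Q–W (9): add — endpoints in different components.
R–W (10): add — endpoints in different components.
P–W (13): skip — P and W already connected.
Q–X (13): skip — X and Q already connected.
P–T (15): skip — P and T already connected.
P–V (15): add — endpoints in different components.
The 8th edge added is P–V.

P-V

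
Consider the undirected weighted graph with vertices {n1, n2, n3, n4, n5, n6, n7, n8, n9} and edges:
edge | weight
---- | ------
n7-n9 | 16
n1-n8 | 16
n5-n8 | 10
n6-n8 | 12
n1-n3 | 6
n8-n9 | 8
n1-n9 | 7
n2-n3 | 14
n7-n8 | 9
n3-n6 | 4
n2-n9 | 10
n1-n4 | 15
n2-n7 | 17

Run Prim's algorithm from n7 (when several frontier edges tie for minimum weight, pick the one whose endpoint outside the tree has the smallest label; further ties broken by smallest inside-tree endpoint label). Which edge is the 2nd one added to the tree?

n8-n9

Prim's algorithm from n7:
Step 1: frontier [n7-n8 9, n7-n9 16, n2-n7 17] → take n7-n8 (9); add n8.
Step 2: frontier [n7-n9 16, n2-n7 17, n8-n9 8, n5-n8 10, n6-n8 12, n1-n8 16] → take n8-n9 (8); add n9.
Step 3: frontier [n2-n7 17, n5-n8 10, n6-n8 12, n1-n8 16, n1-n9 7, n2-n9 10] → take n1-n9 (7); add n1.
Step 4: frontier [n1-n3 6, n1-n4 15, n2-n7 17, n5-n8 10, n6-n8 12, n2-n9 10] → take n1-n3 (6); add n3.
Step 5: frontier [n1-n4 15, n3-n6 4, n2-n3 14, n2-n7 17, n5-n8 10, n6-n8 12, n2-n9 10] → take n3-n6 (4); add n6.
Step 6: frontier [n1-n4 15, n2-n3 14, n2-n7 17, n5-n8 10, n2-n9 10] → take n2-n9 (10); add n2.
Step 7: frontier [n1-n4 15, n5-n8 10] → take n5-n8 (10); add n5.
Step 8: frontier [n1-n4 15] → take n1-n4 (15); add n4.
The 2nd edge added is n8-n9.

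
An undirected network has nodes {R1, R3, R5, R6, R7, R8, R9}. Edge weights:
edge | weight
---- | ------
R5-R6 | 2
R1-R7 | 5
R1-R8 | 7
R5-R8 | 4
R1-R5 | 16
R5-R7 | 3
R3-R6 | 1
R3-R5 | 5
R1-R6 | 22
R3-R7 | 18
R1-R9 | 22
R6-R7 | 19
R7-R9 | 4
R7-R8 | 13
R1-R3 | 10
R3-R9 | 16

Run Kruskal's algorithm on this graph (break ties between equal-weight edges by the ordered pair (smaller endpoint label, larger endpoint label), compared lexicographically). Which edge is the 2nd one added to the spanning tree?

Kruskal: consider edges lightest-first.
R3-R6 (1): add. Components now {R1} {R5} {R3,R6} {R9} {R7} {R8}
R5-R6 (2): add. Components now {R1} {R3,R5,R6} {R9} {R7} {R8}
R5-R7 (3): add. Components now {R1} {R3,R5,R6,R7} {R9} {R8}
R5-R8 (4): add. Components now {R1} {R3,R5,R6,R7,R8} {R9}
R7-R9 (4): add. Components now {R1} {R3,R5,R6,R7,R8,R9}
R1-R7 (5): add. Components now {R1,R3,R5,R6,R7,R8,R9}
The 2nd edge added is R5-R6.

R5-R6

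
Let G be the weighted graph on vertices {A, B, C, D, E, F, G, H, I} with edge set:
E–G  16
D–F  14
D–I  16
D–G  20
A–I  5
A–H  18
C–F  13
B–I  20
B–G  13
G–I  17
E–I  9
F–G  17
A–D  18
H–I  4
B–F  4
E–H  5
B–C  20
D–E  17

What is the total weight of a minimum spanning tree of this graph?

Grow the tree from C using Prim:
Step 1: cheapest edge leaving the tree is C–F (13); add F.
Step 2: cheapest edge leaving the tree is B–F (4); add B.
Step 3: cheapest edge leaving the tree is B–G (13); add G.
Step 4: cheapest edge leaving the tree is D–F (14); add D.
Step 5: cheapest edge leaving the tree is E–G (16); add E.
Step 6: cheapest edge leaving the tree is E–H (5); add H.
Step 7: cheapest edge leaving the tree is H–I (4); add I.
Step 8: cheapest edge leaving the tree is A–I (5); add A.
MST edges: C–F, B–F, B–G, D–F, E–G, E–H, H–I, A–I; total weight 13+4+13+14+16+5+4+5 = 74.

74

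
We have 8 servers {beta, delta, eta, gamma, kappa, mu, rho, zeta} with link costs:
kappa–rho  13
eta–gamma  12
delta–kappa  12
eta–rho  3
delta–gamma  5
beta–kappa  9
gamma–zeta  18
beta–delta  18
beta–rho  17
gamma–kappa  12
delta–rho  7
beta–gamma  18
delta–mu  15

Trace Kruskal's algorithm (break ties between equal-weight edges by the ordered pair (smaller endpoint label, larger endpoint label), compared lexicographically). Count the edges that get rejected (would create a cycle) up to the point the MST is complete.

6

Kruskal: consider edges lightest-first.
eta–rho (3): add — endpoints in different components.
delta–gamma (5): add — endpoints in different components.
delta–rho (7): add — endpoints in different components.
beta–kappa (9): add — endpoints in different components.
delta–kappa (12): add — endpoints in different components.
eta–gamma (12): skip — eta and gamma already connected.
gamma–kappa (12): skip — gamma and kappa already connected.
kappa–rho (13): skip — rho and kappa already connected.
delta–mu (15): add — endpoints in different components.
beta–rho (17): skip — beta and rho already connected.
beta–delta (18): skip — beta and delta already connected.
beta–gamma (18): skip — beta and gamma already connected.
gamma–zeta (18): add — endpoints in different components.
Edges rejected before the tree was complete: 6.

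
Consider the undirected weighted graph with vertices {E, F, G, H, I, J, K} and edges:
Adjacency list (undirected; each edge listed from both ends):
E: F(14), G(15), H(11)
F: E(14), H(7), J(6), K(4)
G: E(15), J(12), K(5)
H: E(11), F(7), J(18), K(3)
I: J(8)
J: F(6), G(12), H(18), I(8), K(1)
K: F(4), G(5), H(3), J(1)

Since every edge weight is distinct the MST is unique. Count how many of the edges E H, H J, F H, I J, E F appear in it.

2

Sort edges by weight, then run Kruskal:
J K (1): add — endpoints in different components.
H K (3): add — endpoints in different components.
F K (4): add — endpoints in different components.
G K (5): add — endpoints in different components.
F J (6): skip — F and J already connected.
F H (7): skip — F and H already connected.
I J (8): add — endpoints in different components.
E H (11): add — endpoints in different components.
MST edge set: {J K, H K, F K, G K, I J, E H}.
Of the listed edges, {E H, I J} are in the MST → 2.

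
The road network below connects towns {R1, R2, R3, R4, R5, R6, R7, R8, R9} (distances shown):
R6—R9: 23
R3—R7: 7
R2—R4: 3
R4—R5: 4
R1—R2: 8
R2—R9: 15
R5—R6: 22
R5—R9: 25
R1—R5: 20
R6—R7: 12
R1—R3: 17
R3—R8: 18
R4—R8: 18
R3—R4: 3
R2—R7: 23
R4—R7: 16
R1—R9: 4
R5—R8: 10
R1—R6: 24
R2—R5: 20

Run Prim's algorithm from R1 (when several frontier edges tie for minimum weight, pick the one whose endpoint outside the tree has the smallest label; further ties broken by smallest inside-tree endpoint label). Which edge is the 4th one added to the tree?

Prim's algorithm from R1:
Step 1: cheapest edge leaving the tree is R1—R9 (4); add R9.
Step 2: cheapest edge leaving the tree is R1—R2 (8); add R2.
Step 3: cheapest edge leaving the tree is R2—R4 (3); add R4.
Step 4: cheapest edge leaving the tree is R3—R4 (3); add R3.
Step 5: cheapest edge leaving the tree is R4—R5 (4); add R5.
Step 6: cheapest edge leaving the tree is R3—R7 (7); add R7.
Step 7: cheapest edge leaving the tree is R5—R8 (10); add R8.
Step 8: cheapest edge leaving the tree is R6—R7 (12); add R6.
The 4th edge added is R3—R4.

R3-R4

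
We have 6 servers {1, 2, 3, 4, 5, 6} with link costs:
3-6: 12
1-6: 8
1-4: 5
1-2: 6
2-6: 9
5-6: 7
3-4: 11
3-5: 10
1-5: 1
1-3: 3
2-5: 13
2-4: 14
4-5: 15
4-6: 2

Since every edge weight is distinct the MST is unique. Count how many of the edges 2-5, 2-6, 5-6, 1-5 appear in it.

1

Sort edges by weight, then run Kruskal:
1-5 (1): add — endpoints in different components.
4-6 (2): add — endpoints in different components.
1-3 (3): add — endpoints in different components.
1-4 (5): add — endpoints in different components.
1-2 (6): add — endpoints in different components.
MST edge set: {1-5, 4-6, 1-3, 1-4, 1-2}.
Of the listed edges, {1-5} are in the MST → 1.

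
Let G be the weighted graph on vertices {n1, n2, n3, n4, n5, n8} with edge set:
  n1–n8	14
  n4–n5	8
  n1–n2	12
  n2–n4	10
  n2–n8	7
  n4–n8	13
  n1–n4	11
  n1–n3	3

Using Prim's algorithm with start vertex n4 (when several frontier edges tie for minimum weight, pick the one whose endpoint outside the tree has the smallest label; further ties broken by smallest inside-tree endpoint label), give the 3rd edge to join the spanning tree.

Prim's algorithm from n4:
Step 1: cheapest edge leaving the tree is n4–n5 (8); add n5.
Step 2: cheapest edge leaving the tree is n2–n4 (10); add n2.
Step 3: cheapest edge leaving the tree is n2–n8 (7); add n8.
Step 4: cheapest edge leaving the tree is n1–n4 (11); add n1.
Step 5: cheapest edge leaving the tree is n1–n3 (3); add n3.
The 3rd edge added is n2–n8.

n2-n8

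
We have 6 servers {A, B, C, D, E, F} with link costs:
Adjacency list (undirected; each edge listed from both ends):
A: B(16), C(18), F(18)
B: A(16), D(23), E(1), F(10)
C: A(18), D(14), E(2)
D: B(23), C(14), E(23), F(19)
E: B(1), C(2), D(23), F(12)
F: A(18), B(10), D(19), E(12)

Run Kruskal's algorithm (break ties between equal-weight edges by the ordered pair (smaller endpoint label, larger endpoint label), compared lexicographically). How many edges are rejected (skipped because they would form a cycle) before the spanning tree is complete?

1

Sort edges by weight, then run Kruskal:
B—E (1): add — endpoints in different components.
C—E (2): add — endpoints in different components.
B—F (10): add — endpoints in different components.
E—F (12): skip — E and F already connected.
C—D (14): add — endpoints in different components.
A—B (16): add — endpoints in different components.
Edges rejected before the tree was complete: 1.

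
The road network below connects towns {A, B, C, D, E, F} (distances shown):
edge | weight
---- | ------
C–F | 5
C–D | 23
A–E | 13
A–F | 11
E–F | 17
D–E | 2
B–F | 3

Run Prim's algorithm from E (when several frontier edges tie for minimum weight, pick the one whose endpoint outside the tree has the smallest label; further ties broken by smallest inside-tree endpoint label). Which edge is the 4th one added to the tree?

Prim's algorithm from E:
Step 1: frontier [D–E 2, A–E 13, E–F 17] → take D–E (2); add D.
Step 2: frontier [C–D 23, A–E 13, E–F 17] → take A–E (13); add A.
Step 3: frontier [A–F 11, C–D 23, E–F 17] → take A–F (11); add F.
Step 4: frontier [C–D 23, B–F 3, C–F 5] → take B–F (3); add B.
Step 5: frontier [C–D 23, C–F 5] → take C–F (5); add C.
The 4th edge added is B–F.

B-F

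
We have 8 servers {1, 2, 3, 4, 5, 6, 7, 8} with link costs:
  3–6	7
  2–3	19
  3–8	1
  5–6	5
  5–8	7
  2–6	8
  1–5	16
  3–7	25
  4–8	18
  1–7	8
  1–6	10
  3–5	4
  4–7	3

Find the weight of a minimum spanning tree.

39

Prim's algorithm from 8:
Step 1: frontier [3–8 1, 5–8 7, 4–8 18] → take 3–8 (1); add 3.
Step 2: frontier [3–5 4, 3–6 7, 2–3 19, 3–7 25, 5–8 7, 4–8 18] → take 3–5 (4); add 5.
Step 3: frontier [3–6 7, 2–3 19, 3–7 25, 5–6 5, 1–5 16, 4–8 18] → take 5–6 (5); add 6.
Step 4: frontier [2–3 19, 3–7 25, 1–5 16, 2–6 8, 1–6 10, 4–8 18] → take 2–6 (8); add 2.
Step 5: frontier [3–7 25, 1–5 16, 1–6 10, 4–8 18] → take 1–6 (10); add 1.
Step 6: frontier [1–7 8, 3–7 25, 4–8 18] → take 1–7 (8); add 7.
Step 7: frontier [4–7 3, 4–8 18] → take 4–7 (3); add 4.
MST edges: 3–8, 3–5, 5–6, 2–6, 1–6, 1–7, 4–7; total weight 1+4+5+8+10+8+3 = 39.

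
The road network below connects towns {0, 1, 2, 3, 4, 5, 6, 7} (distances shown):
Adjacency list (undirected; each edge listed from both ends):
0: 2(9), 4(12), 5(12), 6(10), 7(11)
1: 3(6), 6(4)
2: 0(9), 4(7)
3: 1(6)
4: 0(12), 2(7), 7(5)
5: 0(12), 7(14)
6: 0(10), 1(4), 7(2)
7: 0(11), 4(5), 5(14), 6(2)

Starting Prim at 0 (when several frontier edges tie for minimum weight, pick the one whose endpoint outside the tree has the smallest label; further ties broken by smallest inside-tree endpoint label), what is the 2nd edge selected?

2-4

Prim's algorithm from 0:
Step 1: cheapest edge leaving the tree is 0 2 (9); add 2.
Step 2: cheapest edge leaving the tree is 2 4 (7); add 4.
Step 3: cheapest edge leaving the tree is 4 7 (5); add 7.
Step 4: cheapest edge leaving the tree is 6 7 (2); add 6.
Step 5: cheapest edge leaving the tree is 1 6 (4); add 1.
Step 6: cheapest edge leaving the tree is 1 3 (6); add 3.
Step 7: cheapest edge leaving the tree is 0 5 (12); add 5.
The 2nd edge added is 2 4.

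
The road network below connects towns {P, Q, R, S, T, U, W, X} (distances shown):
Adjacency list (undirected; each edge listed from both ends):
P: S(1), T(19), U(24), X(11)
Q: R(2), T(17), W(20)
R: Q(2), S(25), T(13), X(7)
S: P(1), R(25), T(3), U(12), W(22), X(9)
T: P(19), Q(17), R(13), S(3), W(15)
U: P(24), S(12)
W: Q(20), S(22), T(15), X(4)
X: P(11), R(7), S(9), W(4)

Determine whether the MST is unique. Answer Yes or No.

Yes

Kruskal: consider edges lightest-first.
P-S (1): add — endpoints in different components.
Q-R (2): add — endpoints in different components.
S-T (3): add — endpoints in different components.
W-X (4): add — endpoints in different components.
R-X (7): add — endpoints in different components.
S-X (9): add — endpoints in different components.
P-X (11): skip — X and P already connected.
S-U (12): add — endpoints in different components.
Every non-tree edge has weight strictly greater than the heaviest edge on the tree path between its endpoints, so the MST is unique.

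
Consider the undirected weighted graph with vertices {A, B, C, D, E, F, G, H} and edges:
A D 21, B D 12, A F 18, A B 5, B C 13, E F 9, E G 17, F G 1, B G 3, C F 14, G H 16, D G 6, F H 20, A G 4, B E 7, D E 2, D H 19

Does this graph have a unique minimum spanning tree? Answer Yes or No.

Yes

Sort edges by weight, then run Kruskal:
F G (1): add — endpoints in different components.
D E (2): add — endpoints in different components.
B G (3): add — endpoints in different components.
A G (4): add — endpoints in different components.
A B (5): skip — A and B already connected.
D G (6): add — endpoints in different components.
B E (7): skip — B and E already connected.
E F (9): skip — E and F already connected.
B D (12): skip — B and D already connected.
B C (13): add — endpoints in different components.
C F (14): skip — C and F already connected.
G H (16): add — endpoints in different components.
Every non-tree edge has weight strictly greater than the heaviest edge on the tree path between its endpoints, so the MST is unique.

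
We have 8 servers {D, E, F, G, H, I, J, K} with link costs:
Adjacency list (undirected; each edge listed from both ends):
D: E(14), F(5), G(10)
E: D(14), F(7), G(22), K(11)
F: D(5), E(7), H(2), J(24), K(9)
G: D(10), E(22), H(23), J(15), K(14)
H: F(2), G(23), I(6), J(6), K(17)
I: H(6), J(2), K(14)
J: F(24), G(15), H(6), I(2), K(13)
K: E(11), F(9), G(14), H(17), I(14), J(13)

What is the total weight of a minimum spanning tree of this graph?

41

Sort edges by weight, then run Kruskal:
F–H (2): add — endpoints in different components.
I–J (2): add — endpoints in different components.
D–F (5): add — endpoints in different components.
H–I (6): add — endpoints in different components.
H–J (6): skip — H and J already connected.
E–F (7): add — endpoints in different components.
F–K (9): add — endpoints in different components.
D–G (10): add — endpoints in different components.
MST edges: F–H, I–J, D–F, H–I, E–F, F–K, D–G; total weight 2+2+5+6+7+9+10 = 41.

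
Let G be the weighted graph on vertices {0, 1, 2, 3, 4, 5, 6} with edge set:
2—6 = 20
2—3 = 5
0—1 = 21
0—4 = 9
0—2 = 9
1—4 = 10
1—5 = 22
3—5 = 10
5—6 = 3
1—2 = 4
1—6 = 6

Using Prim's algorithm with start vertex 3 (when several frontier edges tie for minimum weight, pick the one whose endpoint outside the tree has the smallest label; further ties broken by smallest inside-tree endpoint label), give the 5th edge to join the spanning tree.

Grow the tree from 3 using Prim:
Step 1: cheapest edge leaving the tree is 2—3 (5); add 2.
Step 2: cheapest edge leaving the tree is 1—2 (4); add 1.
Step 3: cheapest edge leaving the tree is 1—6 (6); add 6.
Step 4: cheapest edge leaving the tree is 5—6 (3); add 5.
Step 5: cheapest edge leaving the tree is 0—2 (9); add 0.
Step 6: cheapest edge leaving the tree is 0—4 (9); add 4.
The 5th edge added is 0—2.

0-2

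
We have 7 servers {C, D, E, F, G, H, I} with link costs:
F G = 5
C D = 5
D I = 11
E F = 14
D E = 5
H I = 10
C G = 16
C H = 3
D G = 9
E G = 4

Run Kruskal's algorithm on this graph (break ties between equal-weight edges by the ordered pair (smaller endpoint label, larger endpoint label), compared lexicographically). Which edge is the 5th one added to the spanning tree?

F-G

Sort edges by weight, then run Kruskal:
C H (3): add — endpoints in different components.
E G (4): add — endpoints in different components.
C D (5): add — endpoints in different components.
D E (5): add — endpoints in different components.
F G (5): add — endpoints in different components.
D G (9): skip — D and G already connected.
H I (10): add — endpoints in different components.
The 5th edge added is F G.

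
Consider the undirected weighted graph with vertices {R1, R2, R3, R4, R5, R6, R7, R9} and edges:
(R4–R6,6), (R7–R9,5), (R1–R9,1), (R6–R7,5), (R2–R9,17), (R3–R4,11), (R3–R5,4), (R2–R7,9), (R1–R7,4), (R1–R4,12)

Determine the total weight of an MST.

40

Grow the tree from R3 using Prim:
Step 1: frontier [R3–R5 4, R3–R4 11] → take R3–R5 (4); add R5.
Step 2: frontier [R3–R4 11] → take R3–R4 (11); add R4.
Step 3: frontier [R4–R6 6, R1–R4 12] → take R4–R6 (6); add R6.
Step 4: frontier [R1–R4 12, R6–R7 5] → take R6–R7 (5); add R7.
Step 5: frontier [R1–R4 12, R1–R7 4, R7–R9 5, R2–R7 9] → take R1–R7 (4); add R1.
Step 6: frontier [R1–R9 1, R7–R9 5, R2–R7 9] → take R1–R9 (1); add R9.
Step 7: frontier [R2–R7 9, R2–R9 17] → take R2–R7 (9); add R2.
MST edges: R3–R5, R3–R4, R4–R6, R6–R7, R1–R7, R1–R9, R2–R7; total weight 4+11+6+5+4+1+9 = 40.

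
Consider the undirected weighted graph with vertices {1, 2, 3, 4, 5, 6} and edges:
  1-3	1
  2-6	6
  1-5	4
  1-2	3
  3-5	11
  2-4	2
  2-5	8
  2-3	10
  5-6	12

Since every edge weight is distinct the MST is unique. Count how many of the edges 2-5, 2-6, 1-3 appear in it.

2

Kruskal's algorithm — process edges by increasing weight (ties by edge label):
1-3 (1): add. Components now {1,3} {2} {4} {5} {6}
2-4 (2): add. Components now {1,3} {2,4} {5} {6}
1-2 (3): add. Components now {1,2,3,4} {5} {6}
1-5 (4): add. Components now {1,2,3,4,5} {6}
2-6 (6): add. Components now {1,2,3,4,5,6}
MST edge set: {1-3, 2-4, 1-2, 1-5, 2-6}.
Of the listed edges, {2-6, 1-3} are in the MST → 2.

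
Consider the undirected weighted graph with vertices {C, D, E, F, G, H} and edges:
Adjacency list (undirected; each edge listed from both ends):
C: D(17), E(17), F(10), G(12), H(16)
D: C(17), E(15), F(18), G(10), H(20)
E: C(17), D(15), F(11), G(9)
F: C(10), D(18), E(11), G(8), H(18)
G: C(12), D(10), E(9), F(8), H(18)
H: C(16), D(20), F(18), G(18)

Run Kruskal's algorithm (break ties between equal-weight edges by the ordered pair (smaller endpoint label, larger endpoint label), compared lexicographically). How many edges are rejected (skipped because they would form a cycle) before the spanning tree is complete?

Kruskal: consider edges lightest-first.
F-G (8): add. Components now {C} {D} {E} {F,G} {H}
E-G (9): add. Components now {C} {D} {E,F,G} {H}
C-F (10): add. Components now {C,E,F,G} {D} {H}
D-G (10): add. Components now {C,D,E,F,G} {H}
E-F (11): skip — E and F already connected.
C-G (12): skip — C and G already connected.
D-E (15): skip — D and E already connected.
C-H (16): add. Components now {C,D,E,F,G,H}
Edges rejected before the tree was complete: 3.

3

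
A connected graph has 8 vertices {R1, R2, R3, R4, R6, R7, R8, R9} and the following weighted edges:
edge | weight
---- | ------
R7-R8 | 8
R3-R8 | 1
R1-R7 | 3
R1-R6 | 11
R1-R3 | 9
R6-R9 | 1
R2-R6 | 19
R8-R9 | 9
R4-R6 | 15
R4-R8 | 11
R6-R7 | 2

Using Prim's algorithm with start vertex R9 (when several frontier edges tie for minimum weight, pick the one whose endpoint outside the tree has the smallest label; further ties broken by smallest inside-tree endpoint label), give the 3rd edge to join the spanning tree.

R1-R7

Prim's algorithm from R9:
Step 1: cheapest edge leaving the tree is R6-R9 (1); add R6.
Step 2: cheapest edge leaving the tree is R6-R7 (2); add R7.
Step 3: cheapest edge leaving the tree is R1-R7 (3); add R1.
Step 4: cheapest edge leaving the tree is R7-R8 (8); add R8.
Step 5: cheapest edge leaving the tree is R3-R8 (1); add R3.
Step 6: cheapest edge leaving the tree is R4-R8 (11); add R4.
Step 7: cheapest edge leaving the tree is R2-R6 (19); add R2.
The 3rd edge added is R1-R7.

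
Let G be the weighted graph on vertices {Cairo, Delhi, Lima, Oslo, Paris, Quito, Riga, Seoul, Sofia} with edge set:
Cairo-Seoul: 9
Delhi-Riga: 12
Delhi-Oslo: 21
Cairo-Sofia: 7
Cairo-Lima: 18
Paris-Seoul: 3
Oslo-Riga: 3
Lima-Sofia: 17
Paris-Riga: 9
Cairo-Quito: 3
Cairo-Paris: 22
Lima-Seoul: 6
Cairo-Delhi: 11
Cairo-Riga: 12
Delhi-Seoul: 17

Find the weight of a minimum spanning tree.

51

Prim's algorithm from Sofia:
Step 1: cheapest edge leaving the tree is Cairo-Sofia (7); add Cairo.
Step 2: cheapest edge leaving the tree is Cairo-Quito (3); add Quito.
Step 3: cheapest edge leaving the tree is Cairo-Seoul (9); add Seoul.
Step 4: cheapest edge leaving the tree is Paris-Seoul (3); add Paris.
Step 5: cheapest edge leaving the tree is Lima-Seoul (6); add Lima.
Step 6: cheapest edge leaving the tree is Paris-Riga (9); add Riga.
Step 7: cheapest edge leaving the tree is Oslo-Riga (3); add Oslo.
Step 8: cheapest edge leaving the tree is Cairo-Delhi (11); add Delhi.
MST edges: Cairo-Sofia, Cairo-Quito, Cairo-Seoul, Paris-Seoul, Lima-Seoul, Paris-Riga, Oslo-Riga, Cairo-Delhi; total weight 7+3+9+3+6+9+3+11 = 51.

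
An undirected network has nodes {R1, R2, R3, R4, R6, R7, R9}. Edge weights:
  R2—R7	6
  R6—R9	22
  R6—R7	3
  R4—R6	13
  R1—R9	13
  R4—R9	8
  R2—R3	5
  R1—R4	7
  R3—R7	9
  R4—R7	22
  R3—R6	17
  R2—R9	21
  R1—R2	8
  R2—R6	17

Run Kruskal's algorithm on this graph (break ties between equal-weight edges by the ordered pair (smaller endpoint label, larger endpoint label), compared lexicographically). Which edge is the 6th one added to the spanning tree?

Sort edges by weight, then run Kruskal:
R6—R7 (3): add. Components now {R3} {R1} {R2} {R9} {R6,R7} {R4}
R2—R3 (5): add. Components now {R2,R3} {R1} {R9} {R6,R7} {R4}
R2—R7 (6): add. Components now {R2,R3,R6,R7} {R1} {R9} {R4}
R1—R4 (7): add. Components now {R2,R3,R6,R7} {R1,R4} {R9}
R1—R2 (8): add. Components now {R1,R2,R3,R4,R6,R7} {R9}
R4—R9 (8): add. Components now {R1,R2,R3,R4,R6,R7,R9}
The 6th edge added is R4—R9.

R4-R9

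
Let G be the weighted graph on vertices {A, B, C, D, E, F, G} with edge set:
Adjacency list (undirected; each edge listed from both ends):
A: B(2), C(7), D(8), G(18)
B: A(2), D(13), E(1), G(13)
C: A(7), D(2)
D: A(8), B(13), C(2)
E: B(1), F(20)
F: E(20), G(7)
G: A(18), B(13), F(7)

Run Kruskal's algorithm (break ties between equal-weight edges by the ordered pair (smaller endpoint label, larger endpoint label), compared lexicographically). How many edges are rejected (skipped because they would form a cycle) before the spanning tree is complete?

2

Kruskal's algorithm — process edges by increasing weight (ties by edge label):
B–E (1): add. Components now {A} {B,E} {C} {D} {F} {G}
A–B (2): add. Components now {A,B,E} {C} {D} {F} {G}
C–D (2): add. Components now {A,B,E} {C,D} {F} {G}
A–C (7): add. Components now {A,B,C,D,E} {F} {G}
F–G (7): add. Components now {A,B,C,D,E} {F,G}
A–D (8): skip — A and D already connected.
B–D (13): skip — B and D already connected.
B–G (13): add. Components now {A,B,C,D,E,F,G}
Edges rejected before the tree was complete: 2.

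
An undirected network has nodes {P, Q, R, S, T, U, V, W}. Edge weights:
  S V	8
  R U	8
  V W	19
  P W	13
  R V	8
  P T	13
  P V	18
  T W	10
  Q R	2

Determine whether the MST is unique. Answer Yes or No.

No

Sort edges by weight, then run Kruskal:
Q R (2): add — endpoints in different components.
R U (8): add — endpoints in different components.
R V (8): add — endpoints in different components.
S V (8): add — endpoints in different components.
T W (10): add — endpoints in different components.
P T (13): add — endpoints in different components.
P W (13): skip — W and P already connected.
P V (18): add — endpoints in different components.
Non-tree edge P W has weight 13, equal to the heaviest edge on its tree cycle — swapping gives another MST of the same weight. Not unique.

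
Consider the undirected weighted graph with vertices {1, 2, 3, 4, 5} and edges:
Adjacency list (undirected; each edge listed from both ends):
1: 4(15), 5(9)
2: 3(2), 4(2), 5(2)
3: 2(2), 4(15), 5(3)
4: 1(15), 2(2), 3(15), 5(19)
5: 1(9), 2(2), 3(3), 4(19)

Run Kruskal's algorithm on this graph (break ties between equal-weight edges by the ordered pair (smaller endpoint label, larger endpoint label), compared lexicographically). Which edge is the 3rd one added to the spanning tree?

2-5

Kruskal: consider edges lightest-first.
2-3 (2): add. Components now {1} {2,3} {4} {5}
2-4 (2): add. Components now {1} {2,3,4} {5}
2-5 (2): add. Components now {1} {2,3,4,5}
3-5 (3): skip — 3 and 5 already connected.
1-5 (9): add. Components now {1,2,3,4,5}
The 3rd edge added is 2-5.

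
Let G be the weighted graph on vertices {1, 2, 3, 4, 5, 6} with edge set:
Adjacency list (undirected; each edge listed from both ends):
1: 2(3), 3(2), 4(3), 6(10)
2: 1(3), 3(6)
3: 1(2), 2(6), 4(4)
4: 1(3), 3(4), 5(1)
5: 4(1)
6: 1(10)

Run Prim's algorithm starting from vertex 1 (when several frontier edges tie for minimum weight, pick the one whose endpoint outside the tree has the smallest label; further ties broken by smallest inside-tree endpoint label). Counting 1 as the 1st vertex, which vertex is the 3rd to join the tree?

Prim's algorithm from 1:
Step 1: cheapest edge leaving the tree is 1–3 (2); add 3.
Step 2: cheapest edge leaving the tree is 1–2 (3); add 2.
Step 3: cheapest edge leaving the tree is 1–4 (3); add 4.
Step 4: cheapest edge leaving the tree is 4–5 (1); add 5.
Step 5: cheapest edge leaving the tree is 1–6 (10); add 6.
Vertex order: 1, 3, 2, 4, 5, 6. The 3rd vertex is 2.

2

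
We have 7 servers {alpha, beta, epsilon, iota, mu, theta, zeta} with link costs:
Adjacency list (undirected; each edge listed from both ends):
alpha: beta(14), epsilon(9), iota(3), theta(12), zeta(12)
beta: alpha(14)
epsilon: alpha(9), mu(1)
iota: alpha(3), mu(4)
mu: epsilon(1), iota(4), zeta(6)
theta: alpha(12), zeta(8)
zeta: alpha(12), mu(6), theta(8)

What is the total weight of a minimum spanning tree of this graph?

Kruskal's algorithm — process edges by increasing weight (ties by edge label):
epsilon-mu (1): add — endpoints in different components.
alpha-iota (3): add — endpoints in different components.
iota-mu (4): add — endpoints in different components.
mu-zeta (6): add — endpoints in different components.
theta-zeta (8): add — endpoints in different components.
alpha-epsilon (9): skip — epsilon and alpha already connected.
alpha-theta (12): skip — alpha and theta already connected.
alpha-zeta (12): skip — alpha and zeta already connected.
alpha-beta (14): add — endpoints in different components.
MST edges: epsilon-mu, alpha-iota, iota-mu, mu-zeta, theta-zeta, alpha-beta; total weight 1+3+4+6+8+14 = 36.

36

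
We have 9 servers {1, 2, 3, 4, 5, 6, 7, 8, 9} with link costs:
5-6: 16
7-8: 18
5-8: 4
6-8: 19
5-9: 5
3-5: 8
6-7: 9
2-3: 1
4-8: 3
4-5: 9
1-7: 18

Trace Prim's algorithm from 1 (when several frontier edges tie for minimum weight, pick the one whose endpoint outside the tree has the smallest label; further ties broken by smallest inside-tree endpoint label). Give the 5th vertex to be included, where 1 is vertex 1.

Prim's algorithm from 1:
Step 1: frontier [1-7 18] → take 1-7 (18); add 7.
Step 2: frontier [6-7 9, 7-8 18] → take 6-7 (9); add 6.
Step 3: frontier [5-6 16, 6-8 19, 7-8 18] → take 5-6 (16); add 5.
Step 4: frontier [5-8 4, 5-9 5, 3-5 8, 4-5 9, 6-8 19, 7-8 18] → take 5-8 (4); add 8.
Step 5: frontier [5-9 5, 3-5 8, 4-5 9, 4-8 3] → take 4-8 (3); add 4.
Step 6: frontier [5-9 5, 3-5 8] → take 5-9 (5); add 9.
Step 7: frontier [3-5 8] → take 3-5 (8); add 3.
Step 8: frontier [2-3 1] → take 2-3 (1); add 2.
Vertex order: 1, 7, 6, 5, 8, 4, 9, 3, 2. The 5th vertex is 8.

8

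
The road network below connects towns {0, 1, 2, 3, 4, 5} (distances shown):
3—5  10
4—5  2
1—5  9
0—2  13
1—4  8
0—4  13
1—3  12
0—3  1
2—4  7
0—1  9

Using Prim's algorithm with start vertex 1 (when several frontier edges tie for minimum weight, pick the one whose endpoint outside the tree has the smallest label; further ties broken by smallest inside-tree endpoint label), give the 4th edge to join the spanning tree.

Prim's algorithm from 1:
Step 1: cheapest edge leaving the tree is 1—4 (8); add 4.
Step 2: cheapest edge leaving the tree is 4—5 (2); add 5.
Step 3: cheapest edge leaving the tree is 2—4 (7); add 2.
Step 4: cheapest edge leaving the tree is 0—1 (9); add 0.
Step 5: cheapest edge leaving the tree is 0—3 (1); add 3.
The 4th edge added is 0—1.

0-1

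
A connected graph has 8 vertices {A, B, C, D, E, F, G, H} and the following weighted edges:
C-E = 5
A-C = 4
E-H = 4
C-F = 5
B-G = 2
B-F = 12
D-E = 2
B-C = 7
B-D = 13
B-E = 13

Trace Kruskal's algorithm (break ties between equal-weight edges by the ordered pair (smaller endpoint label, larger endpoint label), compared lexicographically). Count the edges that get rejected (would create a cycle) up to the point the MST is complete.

Sort edges by weight, then run Kruskal:
B-G (2): add — endpoints in different components.
D-E (2): add — endpoints in different components.
A-C (4): add — endpoints in different components.
E-H (4): add — endpoints in different components.
C-E (5): add — endpoints in different components.
C-F (5): add — endpoints in different components.
B-C (7): add — endpoints in different components.
Edges rejected before the tree was complete: 0.

0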